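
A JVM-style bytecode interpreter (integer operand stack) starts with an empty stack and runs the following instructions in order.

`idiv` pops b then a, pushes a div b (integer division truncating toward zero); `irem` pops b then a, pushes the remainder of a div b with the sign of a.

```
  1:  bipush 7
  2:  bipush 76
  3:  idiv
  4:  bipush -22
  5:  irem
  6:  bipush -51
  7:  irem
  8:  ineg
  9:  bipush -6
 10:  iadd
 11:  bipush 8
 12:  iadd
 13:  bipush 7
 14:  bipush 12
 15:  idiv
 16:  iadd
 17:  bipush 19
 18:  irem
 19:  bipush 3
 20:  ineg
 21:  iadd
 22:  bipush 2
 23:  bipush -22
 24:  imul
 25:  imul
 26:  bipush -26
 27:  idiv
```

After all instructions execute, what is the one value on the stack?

-1

bipush 7   -> 7
bipush 76  -> 7 76
idiv       -> 0
bipush -22 -> 0 -22
irem       -> 0
bipush -51 -> 0 -51
irem       -> 0
ineg       -> 0
bipush -6  -> 0 -6
iadd       -> -6
bipush 8   -> -6 8
iadd       -> 2
bipush 7   -> 2 7
bipush 12  -> 2 7 12
idiv       -> 2 0
iadd       -> 2
bipush 19  -> 2 19
irem       -> 2
bipush 3   -> 2 3
ineg       -> 2 -3
iadd       -> -1
bipush 2   -> -1 2
bipush -22 -> -1 2 -22
imul       -> -1 -44
imul       -> 44
bipush -26 -> 44 -26
idiv       -> -1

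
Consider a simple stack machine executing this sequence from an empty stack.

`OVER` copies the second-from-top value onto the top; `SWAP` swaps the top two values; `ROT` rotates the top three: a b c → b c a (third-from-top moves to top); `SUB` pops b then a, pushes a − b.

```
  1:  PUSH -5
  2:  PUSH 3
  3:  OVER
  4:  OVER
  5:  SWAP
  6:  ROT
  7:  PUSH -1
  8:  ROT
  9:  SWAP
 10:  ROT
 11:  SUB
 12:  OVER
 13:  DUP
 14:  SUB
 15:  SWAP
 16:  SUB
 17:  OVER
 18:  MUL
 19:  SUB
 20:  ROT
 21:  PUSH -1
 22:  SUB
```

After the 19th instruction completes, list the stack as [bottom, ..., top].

PUSH -5 → -5
PUSH 3  → -5 3
OVER    → -5 3 -5
OVER    → -5 3 -5 3
SWAP    → -5 3 3 -5
ROT     → -5 3 -5 3
PUSH -1 → -5 3 -5 3 -1
ROT     → -5 3 3 -1 -5
SWAP    → -5 3 3 -5 -1
ROT     → -5 3 -5 -1 3
SUB     → -5 3 -5 -4
OVER    → -5 3 -5 -4 -5
DUP     → -5 3 -5 -4 -5 -5
SUB     → -5 3 -5 -4 0
SWAP    → -5 3 -5 0 -4
SUB     → -5 3 -5 4
OVER    → -5 3 -5 4 -5
MUL     → -5 3 -5 -20
SUB     → -5 3 15

[-5, 3, 15]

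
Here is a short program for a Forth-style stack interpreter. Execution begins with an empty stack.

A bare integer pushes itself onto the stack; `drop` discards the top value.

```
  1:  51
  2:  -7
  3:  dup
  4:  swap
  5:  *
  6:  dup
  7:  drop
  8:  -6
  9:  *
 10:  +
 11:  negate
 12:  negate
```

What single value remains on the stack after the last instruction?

-243

51     -> 51
-7     -> 51 -7
dup    -> 51 -7 -7
swap   -> 51 -7 -7
*      -> 51 49
dup    -> 51 49 49
drop   -> 51 49
-6     -> 51 49 -6
*      -> 51 -294
+      -> -243
negate -> 243
negate -> -243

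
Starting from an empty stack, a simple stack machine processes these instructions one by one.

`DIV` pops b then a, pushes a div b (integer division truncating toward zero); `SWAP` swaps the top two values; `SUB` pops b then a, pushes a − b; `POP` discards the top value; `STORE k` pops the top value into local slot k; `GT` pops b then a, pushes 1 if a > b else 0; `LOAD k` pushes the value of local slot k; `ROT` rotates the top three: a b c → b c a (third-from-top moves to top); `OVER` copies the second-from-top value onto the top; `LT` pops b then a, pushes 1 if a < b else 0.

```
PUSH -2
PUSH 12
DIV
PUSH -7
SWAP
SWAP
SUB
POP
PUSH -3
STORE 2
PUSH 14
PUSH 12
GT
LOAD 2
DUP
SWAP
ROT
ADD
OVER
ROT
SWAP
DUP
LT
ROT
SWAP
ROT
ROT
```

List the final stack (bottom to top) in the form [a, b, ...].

PUSH -2 → [-2]
PUSH 12 → [-2, 12]
DIV     → [0]
PUSH -7 → [0, -7]
SWAP    → [-7, 0]
SWAP    → [0, -7]
SUB     → [7]
POP     → []
PUSH -3 → [-3]
STORE 2 → []
PUSH 14 → [14]
PUSH 12 → [14, 12]
GT      → [1]
LOAD 2  → [1, -3]
DUP     → [1, -3, -3]
SWAP    → [1, -3, -3]
ROT     → [-3, -3, 1]
ADD     → [-3, -2]
OVER    → [-3, -2, -3]
ROT     → [-2, -3, -3]
SWAP    → [-2, -3, -3]
DUP     → [-2, -3, -3, -3]
LT      → [-2, -3, 0]
ROT     → [-3, 0, -2]
SWAP    → [-3, -2, 0]
ROT     → [-2, 0, -3]
ROT     → [0, -3, -2]

[0, -3, -2]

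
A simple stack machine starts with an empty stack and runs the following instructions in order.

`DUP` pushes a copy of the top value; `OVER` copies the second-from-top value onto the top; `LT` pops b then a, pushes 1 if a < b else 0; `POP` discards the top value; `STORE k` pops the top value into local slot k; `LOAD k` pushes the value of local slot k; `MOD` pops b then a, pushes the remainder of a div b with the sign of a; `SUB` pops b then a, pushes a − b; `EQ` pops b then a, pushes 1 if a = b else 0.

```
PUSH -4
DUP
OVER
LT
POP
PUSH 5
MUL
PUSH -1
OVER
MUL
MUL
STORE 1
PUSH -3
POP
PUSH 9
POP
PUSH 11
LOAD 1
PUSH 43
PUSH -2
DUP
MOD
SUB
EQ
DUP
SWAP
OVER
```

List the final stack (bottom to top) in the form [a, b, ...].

PUSH -4 → [-4]
DUP     → [-4, -4]
OVER    → [-4, -4, -4]
LT      → [-4, 0]
POP     → [-4]
PUSH 5  → [-4, 5]
MUL     → [-20]
PUSH -1 → [-20, -1]
OVER    → [-20, -1, -20]
MUL     → [-20, 20]
MUL     → [-400]
STORE 1 → []
PUSH -3 → [-3]
POP     → []
PUSH 9  → [9]
POP     → []
PUSH 11 → [11]
LOAD 1  → [11, -400]
PUSH 43 → [11, -400, 43]
PUSH -2 → [11, -400, 43, -2]
DUP     → [11, -400, 43, -2, -2]
MOD     → [11, -400, 43, 0]
SUB     → [11, -400, 43]
EQ      → [11, 0]
DUP     → [11, 0, 0]
SWAP    → [11, 0, 0]
OVER    → [11, 0, 0, 0]

[11, 0, 0, 0]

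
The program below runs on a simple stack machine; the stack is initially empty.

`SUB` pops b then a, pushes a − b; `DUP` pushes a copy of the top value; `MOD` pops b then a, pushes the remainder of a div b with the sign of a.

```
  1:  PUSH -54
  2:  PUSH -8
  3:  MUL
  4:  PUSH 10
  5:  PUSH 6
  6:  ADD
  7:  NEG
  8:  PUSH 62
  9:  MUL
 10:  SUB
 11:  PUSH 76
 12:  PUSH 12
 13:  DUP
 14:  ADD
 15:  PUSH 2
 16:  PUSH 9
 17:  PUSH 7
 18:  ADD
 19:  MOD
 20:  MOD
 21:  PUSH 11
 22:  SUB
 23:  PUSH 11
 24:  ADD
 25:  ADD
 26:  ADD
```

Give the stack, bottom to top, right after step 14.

[1424, 76, 24]

PUSH -54 -> [-54]
PUSH -8  -> [-54, -8]
MUL      -> [432]
PUSH 10  -> [432, 10]
PUSH 6   -> [432, 10, 6]
ADD      -> [432, 16]
NEG      -> [432, -16]
PUSH 62  -> [432, -16, 62]
MUL      -> [432, -992]
SUB      -> [1424]
PUSH 76  -> [1424, 76]
PUSH 12  -> [1424, 76, 12]
DUP      -> [1424, 76, 12, 12]
ADD      -> [1424, 76, 24]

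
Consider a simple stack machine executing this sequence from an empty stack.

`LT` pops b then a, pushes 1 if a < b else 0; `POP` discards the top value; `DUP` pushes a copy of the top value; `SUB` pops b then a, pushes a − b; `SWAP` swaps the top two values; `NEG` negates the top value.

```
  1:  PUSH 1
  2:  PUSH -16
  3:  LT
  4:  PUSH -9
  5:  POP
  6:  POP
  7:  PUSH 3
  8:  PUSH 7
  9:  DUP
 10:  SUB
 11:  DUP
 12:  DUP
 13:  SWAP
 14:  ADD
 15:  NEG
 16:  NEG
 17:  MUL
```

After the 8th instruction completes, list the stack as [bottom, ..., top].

PUSH 1   -> 1
PUSH -16 -> 1 -16
LT       -> 0
PUSH -9  -> 0 -9
POP      -> 0
POP      -> (empty)
PUSH 3   -> 3
PUSH 7   -> 3 7

[3, 7]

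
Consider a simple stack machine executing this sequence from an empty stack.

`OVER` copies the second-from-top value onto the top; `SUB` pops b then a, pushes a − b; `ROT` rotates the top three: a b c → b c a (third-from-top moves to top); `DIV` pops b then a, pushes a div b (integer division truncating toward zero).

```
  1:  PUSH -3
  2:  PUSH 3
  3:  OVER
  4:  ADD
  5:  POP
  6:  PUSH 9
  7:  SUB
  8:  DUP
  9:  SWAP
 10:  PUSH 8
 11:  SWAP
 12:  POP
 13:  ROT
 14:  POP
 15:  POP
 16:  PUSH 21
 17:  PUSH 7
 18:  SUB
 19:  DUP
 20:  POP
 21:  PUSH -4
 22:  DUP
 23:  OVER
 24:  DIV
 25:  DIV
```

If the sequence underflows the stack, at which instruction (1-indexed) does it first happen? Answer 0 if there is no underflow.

13

PUSH -3 → -3
PUSH 3  → -3 3
OVER    → -3 3 -3
ADD     → -3 0
POP     → -3
PUSH 9  → -3 9
SUB     → -12
DUP     → -12 -12
SWAP    → -12 -12
PUSH 8  → -12 -12 8
SWAP    → -12 8 -12
POP     → -12 8
ROT  — needs 3 operands, stack has 2 → underflow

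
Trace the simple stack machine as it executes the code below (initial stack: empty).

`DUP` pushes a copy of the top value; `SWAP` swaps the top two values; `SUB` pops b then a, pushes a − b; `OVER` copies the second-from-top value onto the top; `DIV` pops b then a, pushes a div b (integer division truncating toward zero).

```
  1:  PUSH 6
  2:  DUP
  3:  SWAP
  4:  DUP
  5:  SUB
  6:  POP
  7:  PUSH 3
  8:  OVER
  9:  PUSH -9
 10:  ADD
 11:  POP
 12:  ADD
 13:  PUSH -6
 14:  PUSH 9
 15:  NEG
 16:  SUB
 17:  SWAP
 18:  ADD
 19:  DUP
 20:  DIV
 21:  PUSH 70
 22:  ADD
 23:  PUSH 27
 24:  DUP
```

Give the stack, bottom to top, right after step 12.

[9]

PUSH 6  → 6
DUP     → 6 6
SWAP    → 6 6
DUP     → 6 6 6
SUB     → 6 0
POP     → 6
PUSH 3  → 6 3
OVER    → 6 3 6
PUSH -9 → 6 3 6 -9
ADD     → 6 3 -3
POP     → 6 3
ADD     → 9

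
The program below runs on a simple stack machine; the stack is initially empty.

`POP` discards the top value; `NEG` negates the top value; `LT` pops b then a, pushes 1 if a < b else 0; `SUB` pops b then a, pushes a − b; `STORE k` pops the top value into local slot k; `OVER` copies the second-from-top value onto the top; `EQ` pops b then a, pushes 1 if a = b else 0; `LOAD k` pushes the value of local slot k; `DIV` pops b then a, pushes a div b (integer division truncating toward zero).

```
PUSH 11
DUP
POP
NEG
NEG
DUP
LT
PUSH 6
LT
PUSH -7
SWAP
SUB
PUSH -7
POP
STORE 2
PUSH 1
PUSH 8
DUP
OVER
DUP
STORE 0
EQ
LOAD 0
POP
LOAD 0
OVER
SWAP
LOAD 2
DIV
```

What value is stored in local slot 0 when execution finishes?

PUSH 11 -> [11]
DUP     -> [11, 11]
POP     -> [11]
NEG     -> [-11]
NEG     -> [11]
DUP     -> [11, 11]
LT      -> [0]
PUSH 6  -> [0, 6]
LT      -> [1]
PUSH -7 -> [1, -7]
SWAP    -> [-7, 1]
SUB     -> [-8]
PUSH -7 -> [-8, -7]
POP     -> [-8]
STORE 2 -> []
PUSH 1  -> [1]
PUSH 8  -> [1, 8]
DUP     -> [1, 8, 8]
OVER    -> [1, 8, 8, 8]
DUP     -> [1, 8, 8, 8, 8]
STORE 0 -> [1, 8, 8, 8]
EQ      -> [1, 8, 1]
LOAD 0  -> [1, 8, 1, 8]
POP     -> [1, 8, 1]
LOAD 0  -> [1, 8, 1, 8]
OVER    -> [1, 8, 1, 8, 1]
SWAP    -> [1, 8, 1, 1, 8]
LOAD 2  -> [1, 8, 1, 1, 8, -8]
DIV     -> [1, 8, 1, 1, -1]

8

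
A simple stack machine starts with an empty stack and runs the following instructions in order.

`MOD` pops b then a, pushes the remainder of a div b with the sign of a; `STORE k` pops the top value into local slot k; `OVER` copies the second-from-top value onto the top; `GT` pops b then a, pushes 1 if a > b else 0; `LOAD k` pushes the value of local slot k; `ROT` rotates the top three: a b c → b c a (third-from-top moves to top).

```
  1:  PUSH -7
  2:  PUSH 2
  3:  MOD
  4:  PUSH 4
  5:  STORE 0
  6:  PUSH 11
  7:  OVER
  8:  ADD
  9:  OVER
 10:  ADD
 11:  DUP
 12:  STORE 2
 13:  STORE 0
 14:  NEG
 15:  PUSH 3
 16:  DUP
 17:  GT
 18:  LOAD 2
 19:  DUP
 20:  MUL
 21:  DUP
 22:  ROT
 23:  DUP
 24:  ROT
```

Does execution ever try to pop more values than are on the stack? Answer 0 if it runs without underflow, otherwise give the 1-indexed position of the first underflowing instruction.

PUSH -7 → [-7]
PUSH 2  → [-7, 2]
MOD     → [-1]
PUSH 4  → [-1, 4]
STORE 0 → [-1]
PUSH 11 → [-1, 11]
OVER    → [-1, 11, -1]
ADD     → [-1, 10]
OVER    → [-1, 10, -1]
ADD     → [-1, 9]
DUP     → [-1, 9, 9]
STORE 2 → [-1, 9]
STORE 0 → [-1]
NEG     → [1]
PUSH 3  → [1, 3]
DUP     → [1, 3, 3]
GT      → [1, 0]
LOAD 2  → [1, 0, 9]
DUP     → [1, 0, 9, 9]
MUL     → [1, 0, 81]
DUP     → [1, 0, 81, 81]
ROT     → [1, 81, 81, 0]
DUP     → [1, 81, 81, 0, 0]
ROT     → [1, 81, 0, 0, 81]

0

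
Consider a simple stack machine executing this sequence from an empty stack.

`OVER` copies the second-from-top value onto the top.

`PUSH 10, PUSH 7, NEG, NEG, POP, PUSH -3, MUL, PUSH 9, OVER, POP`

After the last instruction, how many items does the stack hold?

2

PUSH 10 : [10]
PUSH 7  : [10, 7]
NEG     : [10, -7]
NEG     : [10, 7]
POP     : [10]
PUSH -3 : [10, -3]
MUL     : [-30]
PUSH 9  : [-30, 9]
OVER    : [-30, 9, -30]
POP     : [-30, 9]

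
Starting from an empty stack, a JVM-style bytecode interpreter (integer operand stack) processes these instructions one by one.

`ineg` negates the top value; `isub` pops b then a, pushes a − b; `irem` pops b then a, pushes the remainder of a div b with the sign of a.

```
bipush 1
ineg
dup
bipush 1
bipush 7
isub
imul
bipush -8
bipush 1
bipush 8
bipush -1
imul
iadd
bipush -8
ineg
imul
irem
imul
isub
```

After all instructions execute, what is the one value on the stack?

bipush 1  : [1]
ineg      : [-1]
dup       : [-1, -1]
bipush 1  : [-1, -1, 1]
bipush 7  : [-1, -1, 1, 7]
isub      : [-1, -1, -6]
imul      : [-1, 6]
bipush -8 : [-1, 6, -8]
bipush 1  : [-1, 6, -8, 1]
bipush 8  : [-1, 6, -8, 1, 8]
bipush -1 : [-1, 6, -8, 1, 8, -1]
imul      : [-1, 6, -8, 1, -8]
iadd      : [-1, 6, -8, -7]
bipush -8 : [-1, 6, -8, -7, -8]
ineg      : [-1, 6, -8, -7, 8]
imul      : [-1, 6, -8, -56]
irem      : [-1, 6, -8]
imul      : [-1, -48]
isub      : [47]

47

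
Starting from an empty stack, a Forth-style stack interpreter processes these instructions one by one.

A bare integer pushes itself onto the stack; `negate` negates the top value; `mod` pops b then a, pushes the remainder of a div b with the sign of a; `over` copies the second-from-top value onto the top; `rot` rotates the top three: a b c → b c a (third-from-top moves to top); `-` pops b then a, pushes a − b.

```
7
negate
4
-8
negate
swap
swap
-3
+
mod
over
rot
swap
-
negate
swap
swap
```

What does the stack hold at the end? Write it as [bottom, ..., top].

7      -> [7]
negate -> [-7]
4      -> [-7, 4]
-8     -> [-7, 4, -8]
negate -> [-7, 4, 8]
swap   -> [-7, 8, 4]
swap   -> [-7, 4, 8]
-3     -> [-7, 4, 8, -3]
+      -> [-7, 4, 5]
mod    -> [-7, 4]
over   -> [-7, 4, -7]
rot    -> [4, -7, -7]
swap   -> [4, -7, -7]
-      -> [4, 0]
negate -> [4, 0]
swap   -> [0, 4]
swap   -> [4, 0]

[4, 0]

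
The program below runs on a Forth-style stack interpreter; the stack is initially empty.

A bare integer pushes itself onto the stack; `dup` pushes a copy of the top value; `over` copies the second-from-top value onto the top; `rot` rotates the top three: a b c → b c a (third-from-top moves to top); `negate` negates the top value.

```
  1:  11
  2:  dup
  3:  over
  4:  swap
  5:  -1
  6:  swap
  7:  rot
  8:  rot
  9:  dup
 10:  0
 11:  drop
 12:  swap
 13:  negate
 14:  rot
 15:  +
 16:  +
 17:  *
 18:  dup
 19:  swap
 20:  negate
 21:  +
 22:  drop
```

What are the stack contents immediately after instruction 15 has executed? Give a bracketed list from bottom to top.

[11, 11, -1, 12]

11     → [11]
dup    → [11, 11]
over   → [11, 11, 11]
swap   → [11, 11, 11]
-1     → [11, 11, 11, -1]
swap   → [11, 11, -1, 11]
rot    → [11, -1, 11, 11]
rot    → [11, 11, 11, -1]
dup    → [11, 11, 11, -1, -1]
0      → [11, 11, 11, -1, -1, 0]
drop   → [11, 11, 11, -1, -1]
swap   → [11, 11, 11, -1, -1]
negate → [11, 11, 11, -1, 1]
rot    → [11, 11, -1, 1, 11]
+      → [11, 11, -1, 12]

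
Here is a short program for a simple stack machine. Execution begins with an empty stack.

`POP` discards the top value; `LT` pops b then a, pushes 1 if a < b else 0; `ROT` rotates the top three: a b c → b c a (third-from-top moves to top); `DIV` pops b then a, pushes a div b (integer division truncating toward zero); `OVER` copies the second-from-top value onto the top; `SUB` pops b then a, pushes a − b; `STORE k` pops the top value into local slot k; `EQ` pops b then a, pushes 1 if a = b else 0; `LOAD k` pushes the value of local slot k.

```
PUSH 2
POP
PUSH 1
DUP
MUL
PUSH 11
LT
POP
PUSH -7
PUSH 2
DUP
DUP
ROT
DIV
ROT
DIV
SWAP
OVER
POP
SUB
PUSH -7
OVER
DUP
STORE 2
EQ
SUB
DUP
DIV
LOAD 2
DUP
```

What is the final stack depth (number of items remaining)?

3

PUSH 2   [2]
POP      []
PUSH 1   [1]
DUP      [1, 1]
MUL      [1]
PUSH 11  [1, 11]
LT       [1]
POP      []
PUSH -7  [-7]
PUSH 2   [-7, 2]
DUP      [-7, 2, 2]
DUP      [-7, 2, 2, 2]
ROT      [-7, 2, 2, 2]
DIV      [-7, 2, 1]
ROT      [2, 1, -7]
DIV      [2, 0]
SWAP     [0, 2]
OVER     [0, 2, 0]
POP      [0, 2]
SUB      [-2]
PUSH -7  [-2, -7]
OVER     [-2, -7, -2]
DUP      [-2, -7, -2, -2]
STORE 2  [-2, -7, -2]
EQ       [-2, 0]
SUB      [-2]
DUP      [-2, -2]
DIV      [1]
LOAD 2   [1, -2]
DUP      [1, -2, -2]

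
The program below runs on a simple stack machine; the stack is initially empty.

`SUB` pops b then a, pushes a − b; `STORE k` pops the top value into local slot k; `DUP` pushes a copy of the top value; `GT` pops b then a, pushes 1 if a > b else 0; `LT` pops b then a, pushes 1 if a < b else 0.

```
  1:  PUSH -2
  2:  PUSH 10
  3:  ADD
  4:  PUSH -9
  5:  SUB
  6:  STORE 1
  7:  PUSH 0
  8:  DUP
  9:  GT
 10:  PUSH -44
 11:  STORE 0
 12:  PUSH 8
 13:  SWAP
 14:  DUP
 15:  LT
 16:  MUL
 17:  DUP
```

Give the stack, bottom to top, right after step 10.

[0, -44]

PUSH -2  : [-2]
PUSH 10  : [-2, 10]
ADD      : [8]
PUSH -9  : [8, -9]
SUB      : [17]
STORE 1  : []
PUSH 0   : [0]
DUP      : [0, 0]
GT       : [0]
PUSH -44 : [0, -44]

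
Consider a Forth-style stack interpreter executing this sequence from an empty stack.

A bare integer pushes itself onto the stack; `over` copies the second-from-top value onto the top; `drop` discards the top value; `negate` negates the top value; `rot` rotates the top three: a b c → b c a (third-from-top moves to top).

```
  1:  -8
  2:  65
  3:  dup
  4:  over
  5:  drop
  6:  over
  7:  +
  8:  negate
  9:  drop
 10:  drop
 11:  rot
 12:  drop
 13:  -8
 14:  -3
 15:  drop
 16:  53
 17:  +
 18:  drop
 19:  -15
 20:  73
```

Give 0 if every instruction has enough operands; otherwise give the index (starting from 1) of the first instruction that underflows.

-8     → -8
65     → -8 65
dup    → -8 65 65
over   → -8 65 65 65
drop   → -8 65 65
over   → -8 65 65 65
+      → -8 65 130
negate → -8 65 -130
drop   → -8 65
drop   → -8
rot  — needs 3 operands, stack has 1 → underflow

11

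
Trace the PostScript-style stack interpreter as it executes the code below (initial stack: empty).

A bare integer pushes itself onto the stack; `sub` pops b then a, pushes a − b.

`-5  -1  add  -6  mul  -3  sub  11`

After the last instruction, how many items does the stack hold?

-5   -5
-1   -5 -1
add  -6
-6   -6 -6
mul  36
-3   36 -3
sub  39
11   39 11

2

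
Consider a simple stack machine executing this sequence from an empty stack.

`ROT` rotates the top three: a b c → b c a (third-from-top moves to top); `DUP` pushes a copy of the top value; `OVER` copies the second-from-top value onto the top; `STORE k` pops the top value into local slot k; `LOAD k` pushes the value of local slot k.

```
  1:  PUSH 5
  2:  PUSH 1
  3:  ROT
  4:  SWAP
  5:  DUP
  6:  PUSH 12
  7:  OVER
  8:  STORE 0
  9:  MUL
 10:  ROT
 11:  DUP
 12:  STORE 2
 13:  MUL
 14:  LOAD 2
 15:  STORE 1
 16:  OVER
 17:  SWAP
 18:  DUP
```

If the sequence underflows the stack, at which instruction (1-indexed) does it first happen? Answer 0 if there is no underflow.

PUSH 5  [5]
PUSH 1  [5, 1]
ROT  — needs 3 operands, stack has 2 → underflow

3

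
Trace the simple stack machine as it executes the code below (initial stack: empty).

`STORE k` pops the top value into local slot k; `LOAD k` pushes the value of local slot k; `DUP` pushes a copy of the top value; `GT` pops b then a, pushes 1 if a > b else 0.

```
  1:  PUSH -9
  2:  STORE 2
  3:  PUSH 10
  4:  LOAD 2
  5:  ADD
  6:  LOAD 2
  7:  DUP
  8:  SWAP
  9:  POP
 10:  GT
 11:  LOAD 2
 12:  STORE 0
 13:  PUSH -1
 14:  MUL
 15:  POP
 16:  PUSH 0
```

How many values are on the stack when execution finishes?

1

PUSH -9 : [-9]
STORE 2 : []
PUSH 10 : [10]
LOAD 2  : [10, -9]
ADD     : [1]
LOAD 2  : [1, -9]
DUP     : [1, -9, -9]
SWAP    : [1, -9, -9]
POP     : [1, -9]
GT      : [1]
LOAD 2  : [1, -9]
STORE 0 : [1]
PUSH -1 : [1, -1]
MUL     : [-1]
POP     : []
PUSH 0  : [0]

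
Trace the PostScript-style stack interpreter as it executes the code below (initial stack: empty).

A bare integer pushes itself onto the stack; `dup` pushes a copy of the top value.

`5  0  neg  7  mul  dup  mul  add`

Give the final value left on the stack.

5   : 5
0   : 5 0
neg : 5 0
7   : 5 0 7
mul : 5 0
dup : 5 0 0
mul : 5 0
add : 5

5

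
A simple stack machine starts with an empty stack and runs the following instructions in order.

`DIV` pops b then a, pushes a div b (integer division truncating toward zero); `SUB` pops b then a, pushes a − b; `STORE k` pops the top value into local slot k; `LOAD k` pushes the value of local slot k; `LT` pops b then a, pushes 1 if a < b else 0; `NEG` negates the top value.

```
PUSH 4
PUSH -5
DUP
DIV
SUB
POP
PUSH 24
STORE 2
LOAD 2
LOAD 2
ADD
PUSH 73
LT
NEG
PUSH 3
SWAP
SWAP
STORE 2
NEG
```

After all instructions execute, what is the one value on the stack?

1

PUSH 4  → 4
PUSH -5 → 4 -5
DUP     → 4 -5 -5
DIV     → 4 1
SUB     → 3
POP     → (empty)
PUSH 24 → 24
STORE 2 → (empty)
LOAD 2  → 24
LOAD 2  → 24 24
ADD     → 48
PUSH 73 → 48 73
LT      → 1
NEG     → -1
PUSH 3  → -1 3
SWAP    → 3 -1
SWAP    → -1 3
STORE 2 → -1
NEG     → 1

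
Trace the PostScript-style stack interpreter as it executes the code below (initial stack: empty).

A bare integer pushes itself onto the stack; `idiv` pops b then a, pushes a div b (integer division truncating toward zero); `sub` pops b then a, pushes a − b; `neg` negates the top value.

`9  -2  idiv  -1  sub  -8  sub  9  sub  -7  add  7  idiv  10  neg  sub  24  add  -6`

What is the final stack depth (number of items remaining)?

2

9    -> [9]
-2   -> [9, -2]
idiv -> [-4]
-1   -> [-4, -1]
sub  -> [-3]
-8   -> [-3, -8]
sub  -> [5]
9    -> [5, 9]
sub  -> [-4]
-7   -> [-4, -7]
add  -> [-11]
7    -> [-11, 7]
idiv -> [-1]
10   -> [-1, 10]
neg  -> [-1, -10]
sub  -> [9]
24   -> [9, 24]
add  -> [33]
-6   -> [33, -6]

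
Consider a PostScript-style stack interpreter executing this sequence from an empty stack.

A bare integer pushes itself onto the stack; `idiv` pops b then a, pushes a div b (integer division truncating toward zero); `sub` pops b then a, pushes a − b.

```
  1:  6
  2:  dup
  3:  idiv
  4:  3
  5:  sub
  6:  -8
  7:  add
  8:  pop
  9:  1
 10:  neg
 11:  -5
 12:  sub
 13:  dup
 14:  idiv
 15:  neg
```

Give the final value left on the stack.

-1

6    → 6
dup  → 6 6
idiv → 1
3    → 1 3
sub  → -2
-8   → -2 -8
add  → -10
pop  → (empty)
1    → 1
neg  → -1
-5   → -1 -5
sub  → 4
dup  → 4 4
idiv → 1
neg  → -1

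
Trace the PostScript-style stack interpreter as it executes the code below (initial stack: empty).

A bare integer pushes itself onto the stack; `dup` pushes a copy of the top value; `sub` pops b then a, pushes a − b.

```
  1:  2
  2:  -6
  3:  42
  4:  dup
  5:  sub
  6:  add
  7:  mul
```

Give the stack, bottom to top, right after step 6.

2    2
-6   2 -6
42   2 -6 42
dup  2 -6 42 42
sub  2 -6 0
add  2 -6

[2, -6]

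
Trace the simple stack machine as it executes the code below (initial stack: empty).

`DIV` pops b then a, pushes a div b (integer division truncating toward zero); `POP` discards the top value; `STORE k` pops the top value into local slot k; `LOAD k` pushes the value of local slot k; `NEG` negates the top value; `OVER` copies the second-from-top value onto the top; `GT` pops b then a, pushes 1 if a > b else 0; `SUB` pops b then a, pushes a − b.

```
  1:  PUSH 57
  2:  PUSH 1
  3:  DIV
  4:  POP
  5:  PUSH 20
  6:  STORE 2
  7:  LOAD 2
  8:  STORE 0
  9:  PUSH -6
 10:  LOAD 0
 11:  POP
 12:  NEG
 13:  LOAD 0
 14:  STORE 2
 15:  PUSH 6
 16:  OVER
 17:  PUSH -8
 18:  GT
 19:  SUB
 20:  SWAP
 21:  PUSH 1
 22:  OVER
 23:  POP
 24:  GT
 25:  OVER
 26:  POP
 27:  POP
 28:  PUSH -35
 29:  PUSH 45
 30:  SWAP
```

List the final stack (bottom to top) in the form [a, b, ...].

PUSH 57   57
PUSH 1    57 1
DIV       57
POP       (empty)
PUSH 20   20
STORE 2   (empty)
LOAD 2    20
STORE 0   (empty)
PUSH -6   -6
LOAD 0    -6 20
POP       -6
NEG       6
LOAD 0    6 20
STORE 2   6
PUSH 6    6 6
OVER      6 6 6
PUSH -8   6 6 6 -8
GT        6 6 1
SUB       6 5
SWAP      5 6
PUSH 1    5 6 1
OVER      5 6 1 6
POP       5 6 1
GT        5 1
OVER      5 1 5
POP       5 1
POP       5
PUSH -35  5 -35
PUSH 45   5 -35 45
SWAP      5 45 -35

[5, 45, -35]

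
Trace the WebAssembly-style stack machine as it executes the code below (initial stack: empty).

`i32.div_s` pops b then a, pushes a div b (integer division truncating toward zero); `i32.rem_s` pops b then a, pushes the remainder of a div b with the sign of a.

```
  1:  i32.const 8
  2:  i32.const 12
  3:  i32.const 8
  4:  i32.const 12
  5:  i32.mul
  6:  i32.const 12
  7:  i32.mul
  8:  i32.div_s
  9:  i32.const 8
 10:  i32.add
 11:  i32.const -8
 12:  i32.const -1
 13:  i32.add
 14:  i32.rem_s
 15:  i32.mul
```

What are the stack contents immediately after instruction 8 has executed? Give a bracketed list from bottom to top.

[8, 0]

i32.const 8  : [8]
i32.const 12 : [8, 12]
i32.const 8  : [8, 12, 8]
i32.const 12 : [8, 12, 8, 12]
i32.mul      : [8, 12, 96]
i32.const 12 : [8, 12, 96, 12]
i32.mul      : [8, 12, 1152]
i32.div_s    : [8, 0]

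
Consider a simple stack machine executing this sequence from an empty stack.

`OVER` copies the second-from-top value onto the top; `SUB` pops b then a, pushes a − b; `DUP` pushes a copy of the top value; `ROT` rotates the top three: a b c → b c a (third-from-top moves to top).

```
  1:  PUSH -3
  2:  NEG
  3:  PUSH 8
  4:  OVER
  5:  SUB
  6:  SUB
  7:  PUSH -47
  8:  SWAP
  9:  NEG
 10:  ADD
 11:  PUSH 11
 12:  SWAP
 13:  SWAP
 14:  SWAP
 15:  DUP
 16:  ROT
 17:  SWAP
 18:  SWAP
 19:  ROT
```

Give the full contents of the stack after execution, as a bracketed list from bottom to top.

PUSH -3  -> [-3]
NEG      -> [3]
PUSH 8   -> [3, 8]
OVER     -> [3, 8, 3]
SUB      -> [3, 5]
SUB      -> [-2]
PUSH -47 -> [-2, -47]
SWAP     -> [-47, -2]
NEG      -> [-47, 2]
ADD      -> [-45]
PUSH 11  -> [-45, 11]
SWAP     -> [11, -45]
SWAP     -> [-45, 11]
SWAP     -> [11, -45]
DUP      -> [11, -45, -45]
ROT      -> [-45, -45, 11]
SWAP     -> [-45, 11, -45]
SWAP     -> [-45, -45, 11]
ROT      -> [-45, 11, -45]

[-45, 11, -45]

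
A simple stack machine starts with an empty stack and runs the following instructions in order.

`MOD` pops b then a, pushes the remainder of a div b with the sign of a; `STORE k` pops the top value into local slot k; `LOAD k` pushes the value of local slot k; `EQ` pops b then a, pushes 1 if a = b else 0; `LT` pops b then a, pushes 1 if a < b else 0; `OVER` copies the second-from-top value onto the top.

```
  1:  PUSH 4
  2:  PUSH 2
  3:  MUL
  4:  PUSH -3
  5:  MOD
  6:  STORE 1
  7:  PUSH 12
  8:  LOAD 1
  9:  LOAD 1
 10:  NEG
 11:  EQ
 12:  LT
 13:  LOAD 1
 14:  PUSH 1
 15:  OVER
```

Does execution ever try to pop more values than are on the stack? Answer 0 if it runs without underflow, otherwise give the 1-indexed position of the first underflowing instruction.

0

PUSH 4   [4]
PUSH 2   [4, 2]
MUL      [8]
PUSH -3  [8, -3]
MOD      [2]
STORE 1  []
PUSH 12  [12]
LOAD 1   [12, 2]
LOAD 1   [12, 2, 2]
NEG      [12, 2, -2]
EQ       [12, 0]
LT       [0]
LOAD 1   [0, 2]
PUSH 1   [0, 2, 1]
OVER     [0, 2, 1, 2]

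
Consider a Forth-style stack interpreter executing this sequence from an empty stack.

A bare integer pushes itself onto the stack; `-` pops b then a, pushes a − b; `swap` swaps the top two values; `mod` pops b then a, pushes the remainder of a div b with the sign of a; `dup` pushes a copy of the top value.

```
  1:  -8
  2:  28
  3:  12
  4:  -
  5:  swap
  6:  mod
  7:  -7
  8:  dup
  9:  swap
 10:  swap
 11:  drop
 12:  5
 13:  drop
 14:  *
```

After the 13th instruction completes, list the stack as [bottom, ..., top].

-8    -8
28    -8 28
12    -8 28 12
-     -8 16
swap  16 -8
mod   0
-7    0 -7
dup   0 -7 -7
swap  0 -7 -7
swap  0 -7 -7
drop  0 -7
5     0 -7 5
drop  0 -7

[0, -7]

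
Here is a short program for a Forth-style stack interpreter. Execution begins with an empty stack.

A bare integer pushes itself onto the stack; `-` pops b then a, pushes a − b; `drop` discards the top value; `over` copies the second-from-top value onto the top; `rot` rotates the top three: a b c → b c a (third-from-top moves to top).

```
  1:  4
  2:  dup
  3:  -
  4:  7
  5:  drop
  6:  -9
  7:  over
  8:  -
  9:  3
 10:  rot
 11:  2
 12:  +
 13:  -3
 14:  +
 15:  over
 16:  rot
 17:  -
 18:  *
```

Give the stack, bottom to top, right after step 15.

[-9, 3, -1, 3]

4    → [4]
dup  → [4, 4]
-    → [0]
7    → [0, 7]
drop → [0]
-9   → [0, -9]
over → [0, -9, 0]
-    → [0, -9]
3    → [0, -9, 3]
rot  → [-9, 3, 0]
2    → [-9, 3, 0, 2]
+    → [-9, 3, 2]
-3   → [-9, 3, 2, -3]
+    → [-9, 3, -1]
over → [-9, 3, -1, 3]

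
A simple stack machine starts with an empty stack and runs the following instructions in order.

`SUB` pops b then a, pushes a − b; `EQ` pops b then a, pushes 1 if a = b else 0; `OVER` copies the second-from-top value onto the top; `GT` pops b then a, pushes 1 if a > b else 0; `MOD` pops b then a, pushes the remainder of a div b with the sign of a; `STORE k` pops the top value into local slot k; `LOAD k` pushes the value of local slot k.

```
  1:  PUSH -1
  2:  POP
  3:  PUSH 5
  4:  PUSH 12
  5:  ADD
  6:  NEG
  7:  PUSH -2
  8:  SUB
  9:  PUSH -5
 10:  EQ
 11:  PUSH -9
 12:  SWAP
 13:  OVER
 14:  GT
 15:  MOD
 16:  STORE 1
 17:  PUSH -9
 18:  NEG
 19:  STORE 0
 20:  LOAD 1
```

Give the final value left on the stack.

PUSH -1 → [-1]
POP     → []
PUSH 5  → [5]
PUSH 12 → [5, 12]
ADD     → [17]
NEG     → [-17]
PUSH -2 → [-17, -2]
SUB     → [-15]
PUSH -5 → [-15, -5]
EQ      → [0]
PUSH -9 → [0, -9]
SWAP    → [-9, 0]
OVER    → [-9, 0, -9]
GT      → [-9, 1]
MOD     → [0]
STORE 1 → []
PUSH -9 → [-9]
NEG     → [9]
STORE 0 → []
LOAD 1  → [0]

0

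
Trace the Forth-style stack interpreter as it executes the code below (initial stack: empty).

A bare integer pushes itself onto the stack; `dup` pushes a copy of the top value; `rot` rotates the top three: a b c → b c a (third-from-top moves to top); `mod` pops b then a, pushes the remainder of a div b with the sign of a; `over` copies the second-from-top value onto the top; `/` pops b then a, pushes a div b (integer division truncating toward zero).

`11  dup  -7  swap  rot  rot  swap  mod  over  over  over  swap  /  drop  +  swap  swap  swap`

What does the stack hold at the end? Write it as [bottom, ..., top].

11   → [11]
dup  → [11, 11]
-7   → [11, 11, -7]
swap → [11, -7, 11]
rot  → [-7, 11, 11]
rot  → [11, 11, -7]
swap → [11, -7, 11]
mod  → [11, -7]
over → [11, -7, 11]
over → [11, -7, 11, -7]
over → [11, -7, 11, -7, 11]
swap → [11, -7, 11, 11, -7]
/    → [11, -7, 11, -1]
drop → [11, -7, 11]
+    → [11, 4]
swap → [4, 11]
swap → [11, 4]
swap → [4, 11]

[4, 11]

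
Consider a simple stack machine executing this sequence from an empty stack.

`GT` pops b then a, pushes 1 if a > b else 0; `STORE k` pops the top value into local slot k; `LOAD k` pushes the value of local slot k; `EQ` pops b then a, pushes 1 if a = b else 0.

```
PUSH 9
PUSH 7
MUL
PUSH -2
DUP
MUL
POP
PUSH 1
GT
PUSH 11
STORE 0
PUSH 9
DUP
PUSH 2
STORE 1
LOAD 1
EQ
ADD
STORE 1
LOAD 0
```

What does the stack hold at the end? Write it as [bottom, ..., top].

[1, 11]

PUSH 9  → [9]
PUSH 7  → [9, 7]
MUL     → [63]
PUSH -2 → [63, -2]
DUP     → [63, -2, -2]
MUL     → [63, 4]
POP     → [63]
PUSH 1  → [63, 1]
GT      → [1]
PUSH 11 → [1, 11]
STORE 0 → [1]
PUSH 9  → [1, 9]
DUP     → [1, 9, 9]
PUSH 2  → [1, 9, 9, 2]
STORE 1 → [1, 9, 9]
LOAD 1  → [1, 9, 9, 2]
EQ      → [1, 9, 0]
ADD     → [1, 9]
STORE 1 → [1]
LOAD 0  → [1, 11]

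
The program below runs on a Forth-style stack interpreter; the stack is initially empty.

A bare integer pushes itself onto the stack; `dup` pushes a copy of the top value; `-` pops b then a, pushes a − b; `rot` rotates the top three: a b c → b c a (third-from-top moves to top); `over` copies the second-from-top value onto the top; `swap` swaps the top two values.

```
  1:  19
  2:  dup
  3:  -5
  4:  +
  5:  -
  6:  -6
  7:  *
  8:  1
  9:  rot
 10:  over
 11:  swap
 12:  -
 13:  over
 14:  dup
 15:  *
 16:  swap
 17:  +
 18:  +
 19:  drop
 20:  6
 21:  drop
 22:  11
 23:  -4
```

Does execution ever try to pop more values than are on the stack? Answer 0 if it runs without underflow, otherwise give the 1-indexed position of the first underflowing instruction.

9

19  → 19
dup → 19 19
-5  → 19 19 -5
+   → 19 14
-   → 5
-6  → 5 -6
*   → -30
1   → -30 1
rot  — needs 3 operands, stack has 2 → underflow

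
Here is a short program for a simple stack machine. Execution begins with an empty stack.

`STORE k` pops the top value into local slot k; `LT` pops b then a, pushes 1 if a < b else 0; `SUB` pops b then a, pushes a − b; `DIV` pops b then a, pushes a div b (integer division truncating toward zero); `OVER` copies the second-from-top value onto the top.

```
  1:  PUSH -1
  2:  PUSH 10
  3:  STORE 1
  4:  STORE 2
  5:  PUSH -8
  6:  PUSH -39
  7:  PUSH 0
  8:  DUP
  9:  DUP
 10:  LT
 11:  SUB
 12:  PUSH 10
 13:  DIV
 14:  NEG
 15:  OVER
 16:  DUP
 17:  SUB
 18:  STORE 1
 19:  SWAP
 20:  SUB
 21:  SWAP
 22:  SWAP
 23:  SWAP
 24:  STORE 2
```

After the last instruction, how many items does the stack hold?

PUSH -1   [-1]
PUSH 10   [-1, 10]
STORE 1   [-1]
STORE 2   []
PUSH -8   [-8]
PUSH -39  [-8, -39]
PUSH 0    [-8, -39, 0]
DUP       [-8, -39, 0, 0]
DUP       [-8, -39, 0, 0, 0]
LT        [-8, -39, 0, 0]
SUB       [-8, -39, 0]
PUSH 10   [-8, -39, 0, 10]
DIV       [-8, -39, 0]
NEG       [-8, -39, 0]
OVER      [-8, -39, 0, -39]
DUP       [-8, -39, 0, -39, -39]
SUB       [-8, -39, 0, 0]
STORE 1   [-8, -39, 0]
SWAP      [-8, 0, -39]
SUB       [-8, 39]
SWAP      [39, -8]
SWAP      [-8, 39]
SWAP      [39, -8]
STORE 2   [39]

1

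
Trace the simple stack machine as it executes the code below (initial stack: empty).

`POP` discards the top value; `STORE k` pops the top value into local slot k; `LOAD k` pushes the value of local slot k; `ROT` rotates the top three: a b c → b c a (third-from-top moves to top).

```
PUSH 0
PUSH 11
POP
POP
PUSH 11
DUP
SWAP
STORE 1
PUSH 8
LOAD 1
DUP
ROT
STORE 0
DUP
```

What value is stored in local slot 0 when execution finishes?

8

PUSH 0  → 0
PUSH 11 → 0 11
POP     → 0
POP     → (empty)
PUSH 11 → 11
DUP     → 11 11
SWAP    → 11 11
STORE 1 → 11
PUSH 8  → 11 8
LOAD 1  → 11 8 11
DUP     → 11 8 11 11
ROT     → 11 11 11 8
STORE 0 → 11 11 11
DUP     → 11 11 11 11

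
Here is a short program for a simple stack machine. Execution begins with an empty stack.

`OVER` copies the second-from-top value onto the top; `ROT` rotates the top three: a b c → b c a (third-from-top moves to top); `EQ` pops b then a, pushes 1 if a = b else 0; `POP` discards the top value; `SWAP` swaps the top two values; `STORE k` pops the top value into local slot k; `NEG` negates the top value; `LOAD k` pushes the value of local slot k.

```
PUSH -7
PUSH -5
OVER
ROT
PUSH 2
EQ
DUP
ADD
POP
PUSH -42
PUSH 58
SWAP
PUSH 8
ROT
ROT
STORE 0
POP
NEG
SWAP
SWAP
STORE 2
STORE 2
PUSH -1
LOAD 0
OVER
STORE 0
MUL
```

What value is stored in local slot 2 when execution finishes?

PUSH -7  -> -7
PUSH -5  -> -7 -5
OVER     -> -7 -5 -7
ROT      -> -5 -7 -7
PUSH 2   -> -5 -7 -7 2
EQ       -> -5 -7 0
DUP      -> -5 -7 0 0
ADD      -> -5 -7 0
POP      -> -5 -7
PUSH -42 -> -5 -7 -42
PUSH 58  -> -5 -7 -42 58
SWAP     -> -5 -7 58 -42
PUSH 8   -> -5 -7 58 -42 8
ROT      -> -5 -7 -42 8 58
ROT      -> -5 -7 8 58 -42
STORE 0  -> -5 -7 8 58
POP      -> -5 -7 8
NEG      -> -5 -7 -8
SWAP     -> -5 -8 -7
SWAP     -> -5 -7 -8
STORE 2  -> -5 -7
STORE 2  -> -5
PUSH -1  -> -5 -1
LOAD 0   -> -5 -1 -42
OVER     -> -5 -1 -42 -1
STORE 0  -> -5 -1 -42
MUL      -> -5 42

-7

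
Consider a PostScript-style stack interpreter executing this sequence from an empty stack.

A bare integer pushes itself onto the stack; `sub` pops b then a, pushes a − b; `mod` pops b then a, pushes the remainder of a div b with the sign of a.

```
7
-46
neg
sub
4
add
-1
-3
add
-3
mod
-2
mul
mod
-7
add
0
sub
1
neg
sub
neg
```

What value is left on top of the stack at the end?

7    7
-46  7 -46
neg  7 46
sub  -39
4    -39 4
add  -35
-1   -35 -1
-3   -35 -1 -3
add  -35 -4
-3   -35 -4 -3
mod  -35 -1
-2   -35 -1 -2
mul  -35 2
mod  -1
-7   -1 -7
add  -8
0    -8 0
sub  -8
1    -8 1
neg  -8 -1
sub  -7
neg  7

7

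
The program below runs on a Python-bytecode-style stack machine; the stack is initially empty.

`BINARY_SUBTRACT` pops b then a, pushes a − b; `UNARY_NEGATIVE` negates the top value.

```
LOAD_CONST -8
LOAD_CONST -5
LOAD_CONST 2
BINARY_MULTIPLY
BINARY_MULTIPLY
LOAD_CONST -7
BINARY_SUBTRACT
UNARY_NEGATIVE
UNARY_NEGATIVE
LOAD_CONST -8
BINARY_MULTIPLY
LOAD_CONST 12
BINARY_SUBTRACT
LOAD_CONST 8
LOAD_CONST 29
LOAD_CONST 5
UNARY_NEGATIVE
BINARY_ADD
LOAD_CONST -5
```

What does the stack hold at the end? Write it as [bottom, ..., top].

LOAD_CONST -8    -8
LOAD_CONST -5    -8 -5
LOAD_CONST 2     -8 -5 2
BINARY_MULTIPLY  -8 -10
BINARY_MULTIPLY  80
LOAD_CONST -7    80 -7
BINARY_SUBTRACT  87
UNARY_NEGATIVE   -87
UNARY_NEGATIVE   87
LOAD_CONST -8    87 -8
BINARY_MULTIPLY  -696
LOAD_CONST 12    -696 12
BINARY_SUBTRACT  -708
LOAD_CONST 8     -708 8
LOAD_CONST 29    -708 8 29
LOAD_CONST 5     -708 8 29 5
UNARY_NEGATIVE   -708 8 29 -5
BINARY_ADD       -708 8 24
LOAD_CONST -5    -708 8 24 -5

[-708, 8, 24, -5]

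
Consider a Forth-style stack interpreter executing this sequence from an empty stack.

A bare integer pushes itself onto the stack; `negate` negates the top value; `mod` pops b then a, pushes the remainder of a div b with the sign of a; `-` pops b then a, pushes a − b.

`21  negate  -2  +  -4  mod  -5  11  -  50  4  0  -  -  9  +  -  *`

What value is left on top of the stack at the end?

21     → [21]
negate → [-21]
-2     → [-21, -2]
+      → [-23]
-4     → [-23, -4]
mod    → [-3]
-5     → [-3, -5]
11     → [-3, -5, 11]
-      → [-3, -16]
50     → [-3, -16, 50]
4      → [-3, -16, 50, 4]
0      → [-3, -16, 50, 4, 0]
-      → [-3, -16, 50, 4]
-      → [-3, -16, 46]
9      → [-3, -16, 46, 9]
+      → [-3, -16, 55]
-      → [-3, -71]
*      → [213]

213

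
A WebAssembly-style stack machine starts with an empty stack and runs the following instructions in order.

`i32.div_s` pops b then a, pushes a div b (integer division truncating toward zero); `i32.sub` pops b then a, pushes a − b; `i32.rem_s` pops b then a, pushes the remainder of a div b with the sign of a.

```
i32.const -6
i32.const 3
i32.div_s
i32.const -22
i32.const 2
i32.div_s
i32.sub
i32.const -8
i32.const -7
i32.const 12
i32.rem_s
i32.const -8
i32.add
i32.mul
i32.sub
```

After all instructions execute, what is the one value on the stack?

i32.const -6  : [-6]
i32.const 3   : [-6, 3]
i32.div_s     : [-2]
i32.const -22 : [-2, -22]
i32.const 2   : [-2, -22, 2]
i32.div_s     : [-2, -11]
i32.sub       : [9]
i32.const -8  : [9, -8]
i32.const -7  : [9, -8, -7]
i32.const 12  : [9, -8, -7, 12]
i32.rem_s     : [9, -8, -7]
i32.const -8  : [9, -8, -7, -8]
i32.add       : [9, -8, -15]
i32.mul       : [9, 120]
i32.sub       : [-111]

-111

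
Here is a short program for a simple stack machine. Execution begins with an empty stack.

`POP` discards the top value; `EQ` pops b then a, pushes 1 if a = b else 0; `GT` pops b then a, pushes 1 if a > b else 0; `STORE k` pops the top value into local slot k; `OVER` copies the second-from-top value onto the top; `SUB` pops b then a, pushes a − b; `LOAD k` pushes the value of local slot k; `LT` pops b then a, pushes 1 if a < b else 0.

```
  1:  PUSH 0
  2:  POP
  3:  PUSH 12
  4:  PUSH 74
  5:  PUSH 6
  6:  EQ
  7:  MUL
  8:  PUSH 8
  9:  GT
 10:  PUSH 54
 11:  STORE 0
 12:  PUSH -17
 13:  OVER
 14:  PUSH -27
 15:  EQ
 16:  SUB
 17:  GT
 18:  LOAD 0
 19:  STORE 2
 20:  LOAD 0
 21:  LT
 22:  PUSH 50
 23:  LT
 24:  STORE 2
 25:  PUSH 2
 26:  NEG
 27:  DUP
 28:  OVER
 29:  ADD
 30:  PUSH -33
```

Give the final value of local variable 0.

54

PUSH 0   → 0
POP      → (empty)
PUSH 12  → 12
PUSH 74  → 12 74
PUSH 6   → 12 74 6
EQ       → 12 0
MUL      → 0
PUSH 8   → 0 8
GT       → 0
PUSH 54  → 0 54
STORE 0  → 0
PUSH -17 → 0 -17
OVER     → 0 -17 0
PUSH -27 → 0 -17 0 -27
EQ       → 0 -17 0
SUB      → 0 -17
GT       → 1
LOAD 0   → 1 54
STORE 2  → 1
LOAD 0   → 1 54
LT       → 1
PUSH 50  → 1 50
LT       → 1
STORE 2  → (empty)
PUSH 2   → 2
NEG      → -2
DUP      → -2 -2
OVER     → -2 -2 -2
ADD      → -2 -4
PUSH -33 → -2 -4 -33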